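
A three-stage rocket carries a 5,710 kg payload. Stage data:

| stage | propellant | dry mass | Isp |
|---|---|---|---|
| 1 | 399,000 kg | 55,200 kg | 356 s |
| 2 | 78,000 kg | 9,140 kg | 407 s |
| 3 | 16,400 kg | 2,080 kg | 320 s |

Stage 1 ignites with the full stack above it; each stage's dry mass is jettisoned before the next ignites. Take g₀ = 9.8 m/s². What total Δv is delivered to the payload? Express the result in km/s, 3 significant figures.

Δv ≈ 12.6 km/s

Ignition mass of stage 1 = 399,000+55,200 + 78,000+9,140 + 16,400+2,080 + 5,710 = 565,530 kg.
Stage 1: m₀ = 565,530 kg, m_f = 565,530 − 399,000 = 166,530 kg; Δv = 356×9.8×ln(3.396) = 3488.8×1.2226 ≈ 4265 m/s.
Stage 2: m₀ = 111,330 kg, m_f = 111,330 − 78,000 = 33,330 kg; Δv = 407×9.8×ln(3.34) = 3988.6×1.2060 ≈ 4810 m/s.
Stage 3: m₀ = 24,190 kg, m_f = 24,190 − 16,400 = 7,790 kg; Δv = 320×9.8×ln(3.105) = 3136.0×1.1331 ≈ 3553 m/s.
Total Δv = 4265 + 4810 + 3553 = 12628 m/s.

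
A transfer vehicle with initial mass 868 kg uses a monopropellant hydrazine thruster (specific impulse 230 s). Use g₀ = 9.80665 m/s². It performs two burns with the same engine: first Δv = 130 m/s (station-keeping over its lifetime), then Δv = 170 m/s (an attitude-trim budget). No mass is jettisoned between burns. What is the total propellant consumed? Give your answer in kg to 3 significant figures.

total propellant consumed ≈ 108 kg

v_e = Isp · g₀ = 230 × 9.80665 = 2255.5 m/s.
After the first burn: m = 868 × exp(−130/2255.5) = 868 × 0.94399 = 819.383 kg.
After the second burn: m = 819.383 × exp(−170/2255.5) = 819.383 × 0.92740 = 759.896 kg.
Total propellant = m₀ − m_final = 868 − 759.896 = 108.104 kg.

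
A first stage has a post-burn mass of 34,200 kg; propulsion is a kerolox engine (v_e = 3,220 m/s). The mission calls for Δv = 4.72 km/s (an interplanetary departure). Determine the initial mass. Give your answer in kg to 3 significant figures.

initial mass ≈ 148000 kg

m₀/m_f = exp(Δv / v_e) = exp(4720 / 3220.0) = exp(1.4658) = 4.3312.
m₀ = m_f × 4.3312 = 34,200 × 4.3312 = 148,127 kg.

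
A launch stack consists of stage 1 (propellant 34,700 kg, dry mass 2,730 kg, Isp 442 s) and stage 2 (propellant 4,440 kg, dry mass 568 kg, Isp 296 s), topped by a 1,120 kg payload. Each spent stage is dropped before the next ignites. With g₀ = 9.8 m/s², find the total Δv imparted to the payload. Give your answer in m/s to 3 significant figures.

Ignition mass of stage 1 = 34,700+2,730 + 4,440+568 + 1,120 = 43,558 kg.
Stage 1: m₀ = 43,558 kg, m_f = 43,558 − 34,700 = 8,858 kg; Δv = 442×9.8×ln(4.917) = 4331.6×1.5928 ≈ 6899 m/s.
Stage 2: m₀ = 6,128 kg, m_f = 6,128 − 4,440 = 1,688 kg; Δv = 296×9.8×ln(3.63) = 2900.8×1.2893 ≈ 3740 m/s.
Total Δv = 6899 + 3740 = 10639 m/s.

Δv ≈ 10600 m/s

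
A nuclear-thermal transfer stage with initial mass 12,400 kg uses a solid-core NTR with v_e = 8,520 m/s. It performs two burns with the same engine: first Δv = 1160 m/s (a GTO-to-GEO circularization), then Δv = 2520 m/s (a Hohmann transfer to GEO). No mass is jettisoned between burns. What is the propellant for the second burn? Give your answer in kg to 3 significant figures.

propellant for the second burn ≈ 2770 kg

After the first burn: m = 12400 × exp(−1160/8520.0) = 12400 × 0.87271 = 10,821.6 kg.
After the second burn: m = 10,821.6 × exp(−2520/8520.0) = 10,821.6 × 0.74396 = 8,050.84 kg.
Second-burn propellant = 10,821.6 − 8,050.84 = 2,770.76 kg.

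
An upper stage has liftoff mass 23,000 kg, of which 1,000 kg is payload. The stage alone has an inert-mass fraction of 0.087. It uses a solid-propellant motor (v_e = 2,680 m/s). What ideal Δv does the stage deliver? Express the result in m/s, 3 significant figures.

Stage wet mass = m₀ − payload = 23,000 − 1,000 = 22,000 kg.
Stage dry mass = ε × stage wet mass = 0.087 × 22,000 = 1,914 kg.
Burnout mass m_f = stage dry + payload = 1,914 + 1,000 = 2,914 kg.
Δv = v_e · ln(23,000/2,914) = 2680.0 × ln(7.893) = 2680.0 × 2.0660 ≈ 5537 m/s.

Δv ≈ 5540 m/s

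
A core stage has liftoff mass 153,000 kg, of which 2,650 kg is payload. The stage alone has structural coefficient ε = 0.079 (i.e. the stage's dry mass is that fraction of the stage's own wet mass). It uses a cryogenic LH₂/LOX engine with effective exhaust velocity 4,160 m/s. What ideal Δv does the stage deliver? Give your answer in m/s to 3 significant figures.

Δv ≈ 9790 m/s

Stage wet mass = m₀ − payload = 153,000 − 2,650 = 150,350 kg.
Stage dry mass = ε × stage wet mass = 0.079 × 150,350 = 11,877.7 kg.
Burnout mass m_f = stage dry + payload = 11,877.7 + 2,650 = 14,527.7 kg.
Rocket equation: Δv = v_e · ln(153,000/14,527.7) = 4160.0 × ln(10.53) = 4160.0 × 2.3544 ≈ 9794 m/s.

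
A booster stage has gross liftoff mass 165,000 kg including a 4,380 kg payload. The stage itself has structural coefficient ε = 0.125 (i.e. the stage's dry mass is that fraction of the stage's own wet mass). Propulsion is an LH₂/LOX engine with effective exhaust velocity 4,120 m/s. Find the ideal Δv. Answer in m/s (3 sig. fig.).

Stage wet mass = m₀ − payload = 165,000 − 4,380 = 160,620 kg.
Stage dry mass = ε × stage wet mass = 0.125 × 160,620 = 20,077.5 kg.
Burnout mass m_f = stage dry + payload = 20,077.5 + 4,380 = 24,457.5 kg.
From the ideal rocket equation, Δv = v_e · ln(165,000/24,457.5) = 4120.0 × ln(6.746) = 4120.0 × 1.9090 ≈ 7865 m/s.

Δv ≈ 7870 m/s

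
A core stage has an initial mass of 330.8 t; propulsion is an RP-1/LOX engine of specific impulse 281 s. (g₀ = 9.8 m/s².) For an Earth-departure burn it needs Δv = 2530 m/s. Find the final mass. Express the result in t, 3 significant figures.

v_e = Isp · g₀ = 281 × 9.8 = 2753.8 m/s.
m₀/m_f = exp(Δv / v_e) = exp(2530 / 2753.8) = exp(0.9187) = 2.5061.
m_f = m₀ / 2.5061 = 330.8 / 2.5061 = 131.998 t.

final mass ≈ 132 t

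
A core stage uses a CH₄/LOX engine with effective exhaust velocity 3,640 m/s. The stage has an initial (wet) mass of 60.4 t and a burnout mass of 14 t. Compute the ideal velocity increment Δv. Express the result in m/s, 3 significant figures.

Δv ≈ 5320 m/s

Δv = v_e · ln(m₀/m_f) = 3640.0 × ln(4.314) = 3640.0 × 1.4619 ≈ 5321.4 m/s.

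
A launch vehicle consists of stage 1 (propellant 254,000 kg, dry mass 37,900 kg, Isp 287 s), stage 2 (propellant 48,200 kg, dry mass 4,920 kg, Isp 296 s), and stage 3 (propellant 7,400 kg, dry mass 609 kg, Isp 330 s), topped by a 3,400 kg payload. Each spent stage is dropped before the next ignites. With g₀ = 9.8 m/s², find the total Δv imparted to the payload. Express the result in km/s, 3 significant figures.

Ignition mass of stage 1 = 254,000+37,900 + 48,200+4,920 + 7,400+609 + 3,400 = 356,429 kg.
Stage 1: m₀ = 356,429 kg, m_f = 356,429 − 254,000 = 102,429 kg; Δv = 287×9.8×ln(3.48) = 2812.6×1.2470 ≈ 3507 m/s.
Stage 2: m₀ = 64,529 kg, m_f = 64,529 − 48,200 = 16,329 kg; Δv = 296×9.8×ln(3.952) = 2900.8×1.3742 ≈ 3986 m/s.
Stage 3: m₀ = 11,409 kg, m_f = 11,409 − 7,400 = 4,009 kg; Δv = 330×9.8×ln(2.846) = 3234.0×1.0459 ≈ 3382 m/s.
Total Δv = 3507 + 3986 + 3382 = 10875 m/s.

Δv ≈ 10.9 km/s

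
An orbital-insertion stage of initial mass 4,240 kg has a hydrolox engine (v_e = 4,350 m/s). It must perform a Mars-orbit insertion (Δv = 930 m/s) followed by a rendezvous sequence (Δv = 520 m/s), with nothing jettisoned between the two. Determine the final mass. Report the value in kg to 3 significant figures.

After the first burn: m = 4240 × exp(−930/4350.0) = 4240 × 0.80752 = 3,423.88 kg.
After the second burn: m = 3,423.88 × exp(−520/4350.0) = 3,423.88 × 0.88733 = 3,038.11 kg.

final mass ≈ 3040 kg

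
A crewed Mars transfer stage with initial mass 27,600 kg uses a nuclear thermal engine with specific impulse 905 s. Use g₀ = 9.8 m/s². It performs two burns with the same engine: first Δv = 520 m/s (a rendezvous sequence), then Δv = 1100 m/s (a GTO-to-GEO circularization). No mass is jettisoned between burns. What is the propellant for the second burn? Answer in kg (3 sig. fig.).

propellant for the second burn ≈ 3040 kg

v_e = Isp · g₀ = 905 × 9.8 = 8869.0 m/s.
After the first burn: m = 27600 × exp(−520/8869.0) = 27600 × 0.94305 = 26,028.2 kg.
After the second burn: m = 26,028.2 × exp(−1100/8869.0) = 26,028.2 × 0.88336 = 22,992.3 kg.
Second-burn propellant = 26,028.2 − 22,992.3 = 3,035.9 kg.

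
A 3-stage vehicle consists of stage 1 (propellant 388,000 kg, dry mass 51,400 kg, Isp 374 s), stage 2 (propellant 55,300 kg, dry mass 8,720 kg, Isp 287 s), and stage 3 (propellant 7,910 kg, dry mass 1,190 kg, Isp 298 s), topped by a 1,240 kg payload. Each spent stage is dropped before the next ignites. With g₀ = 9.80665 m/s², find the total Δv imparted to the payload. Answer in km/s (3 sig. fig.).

Δv ≈ 13.2 km/s

Ignition mass of stage 1 = 388,000+51,400 + 55,300+8,720 + 7,910+1,190 + 1,240 = 513,760 kg.
Stage 1: m₀ = 513,760 kg, m_f = 513,760 − 388,000 = 125,760 kg; Δv = 374×9.80665×ln(4.085) = 3667.7×1.4074 ≈ 5162 m/s.
Stage 2: m₀ = 74,360 kg, m_f = 74,360 − 55,300 = 19,060 kg; Δv = 287×9.80665×ln(3.901) = 2814.5×1.3613 ≈ 3831 m/s.
Stage 3: m₀ = 10,340 kg, m_f = 10,340 − 7,910 = 2,430 kg; Δv = 298×9.80665×ln(4.255) = 2922.4×1.4481 ≈ 4232 m/s.
Total Δv = 5162 + 3831 + 4232 = 13225 m/s.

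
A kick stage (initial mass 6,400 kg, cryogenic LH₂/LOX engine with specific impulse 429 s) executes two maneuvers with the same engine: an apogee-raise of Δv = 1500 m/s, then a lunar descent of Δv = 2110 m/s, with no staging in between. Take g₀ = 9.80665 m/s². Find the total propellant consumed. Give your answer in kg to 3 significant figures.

total propellant consumed ≈ 3690 kg

v_e = Isp · g₀ = 429 × 9.80665 = 4207.1 m/s.
After the first burn: m = 6400 × exp(−1500/4207.1) = 6400 × 0.70009 = 4,480.58 kg.
After the second burn: m = 4,480.58 × exp(−2110/4207.1) = 4,480.58 × 0.60560 = 2,713.44 kg.
Total propellant = m₀ − m_final = 6400 − 2,713.44 = 3,686.56 kg.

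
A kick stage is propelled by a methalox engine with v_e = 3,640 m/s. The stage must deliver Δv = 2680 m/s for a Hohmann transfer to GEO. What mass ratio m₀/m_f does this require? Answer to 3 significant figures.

m₀/m_f = exp(Δv / v_e) = exp(2680 / 3640.0) = exp(0.7363) = 2.0881.

mass ratio ≈ 2.09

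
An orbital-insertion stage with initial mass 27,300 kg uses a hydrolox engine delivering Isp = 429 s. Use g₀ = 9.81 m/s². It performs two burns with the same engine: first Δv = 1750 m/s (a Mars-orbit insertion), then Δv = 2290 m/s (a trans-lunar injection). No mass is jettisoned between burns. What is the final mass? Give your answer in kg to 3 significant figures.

v_e = Isp · g₀ = 429 × 9.81 = 4208.5 m/s.
After the first burn: m = 27300 × exp(−1750/4208.5) = 27300 × 0.65979 = 18,012.3 kg.
After the second burn: m = 18,012.3 × exp(−2290/4208.5) = 18,012.3 × 0.58034 = 10,453.3 kg.

final mass ≈ 10500 kg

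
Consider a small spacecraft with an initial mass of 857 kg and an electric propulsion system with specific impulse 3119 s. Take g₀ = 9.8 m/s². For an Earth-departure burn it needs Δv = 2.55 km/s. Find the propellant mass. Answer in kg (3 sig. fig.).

v_e = Isp · g₀ = 3119 × 9.8 = 30566.2 m/s.
Using Δv = v_e ln(m₀/m_f): m₀/m_f = exp(Δv / v_e) = exp(2550 / 30566.2) = exp(0.0834) = 1.0870.
m_f = 857 / 1.0870 = 788.408 kg, so propellant = m₀ − m_f = 857 − 788.408 = 68.592 kg.

propellant mass ≈ 68.6 kg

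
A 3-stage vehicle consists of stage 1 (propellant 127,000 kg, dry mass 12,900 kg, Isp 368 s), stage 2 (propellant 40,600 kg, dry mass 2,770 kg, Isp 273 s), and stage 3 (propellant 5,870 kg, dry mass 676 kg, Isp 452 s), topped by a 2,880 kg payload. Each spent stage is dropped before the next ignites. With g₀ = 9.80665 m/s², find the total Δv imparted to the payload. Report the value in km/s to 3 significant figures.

Δv ≈ 12.1 km/s

Ignition mass of stage 1 = 127,000+12,900 + 40,600+2,770 + 5,870+676 + 2,880 = 192,696 kg.
Stage 1: m₀ = 192,696 kg, m_f = 192,696 − 127,000 = 65,696 kg; Δv = 368×9.80665×ln(2.933) = 3608.8×1.0761 ≈ 3883 m/s.
Stage 2: m₀ = 52,796 kg, m_f = 52,796 − 40,600 = 12,196 kg; Δv = 273×9.80665×ln(4.329) = 2677.2×1.4653 ≈ 3923 m/s.
Stage 3: m₀ = 9,426 kg, m_f = 9,426 − 5,870 = 3,556 kg; Δv = 452×9.80665×ln(2.651) = 4432.6×0.9748 ≈ 4321 m/s.
Total Δv = 3883 + 3923 + 4321 = 12127 m/s.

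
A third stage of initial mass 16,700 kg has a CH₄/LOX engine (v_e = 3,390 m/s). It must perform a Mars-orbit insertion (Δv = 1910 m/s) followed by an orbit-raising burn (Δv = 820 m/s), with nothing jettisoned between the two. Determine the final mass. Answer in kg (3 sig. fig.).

final mass ≈ 7460 kg

After the first burn: m = 16700 × exp(−1910/3390.0) = 16700 × 0.56926 = 9,506.64 kg.
After the second burn: m = 9,506.64 × exp(−820/3390.0) = 9,506.64 × 0.78514 = 7,464.04 kg.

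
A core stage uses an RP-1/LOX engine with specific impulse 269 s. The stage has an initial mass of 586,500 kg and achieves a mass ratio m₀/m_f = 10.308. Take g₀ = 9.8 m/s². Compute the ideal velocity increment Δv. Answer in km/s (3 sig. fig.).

v_e = Isp · g₀ = 269 × 9.8 = 2636.2 m/s.
Δv = v_e · ln(10.308) = 2636.2 × 2.3329 ≈ 6150.0 m/s.

Δv ≈ 6.15 km/s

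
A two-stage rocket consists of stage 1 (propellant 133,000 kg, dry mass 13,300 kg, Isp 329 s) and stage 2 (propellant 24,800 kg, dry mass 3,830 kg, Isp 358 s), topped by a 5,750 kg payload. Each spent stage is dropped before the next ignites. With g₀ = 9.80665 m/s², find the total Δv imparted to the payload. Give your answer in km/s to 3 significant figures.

Ignition mass of stage 1 = 133,000+13,300 + 24,800+3,830 + 5,750 = 180,680 kg.
Stage 1: m₀ = 180,680 kg, m_f = 180,680 − 133,000 = 47,680 kg; Δv = 329×9.80665×ln(3.789) = 3226.4×1.3322 ≈ 4298 m/s.
Stage 2: m₀ = 34,380 kg, m_f = 34,380 − 24,800 = 9,580 kg; Δv = 358×9.80665×ln(3.589) = 3510.8×1.2778 ≈ 4486 m/s.
Total Δv = 4298 + 4486 = 8784 m/s.

Δv ≈ 8.78 km/s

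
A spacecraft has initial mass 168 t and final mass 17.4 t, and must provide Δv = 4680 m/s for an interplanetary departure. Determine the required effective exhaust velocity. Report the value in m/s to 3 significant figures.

ln(m₀/m_f) = ln(168000/17400) = ln(9.655) = 2.2675.
By the Tsiolkovsky rocket equation, v_e = Δv / ln(m₀/m_f) = 4680 / 2.2675 = 2064.0 m/s.

v_e ≈ 2060 m/s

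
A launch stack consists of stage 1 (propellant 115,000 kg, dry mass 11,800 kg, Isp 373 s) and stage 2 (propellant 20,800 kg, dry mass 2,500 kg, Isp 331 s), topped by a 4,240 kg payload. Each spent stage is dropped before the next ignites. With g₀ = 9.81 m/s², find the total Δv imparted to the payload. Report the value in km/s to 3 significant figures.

Δv ≈ 9.57 km/s

Ignition mass of stage 1 = 115,000+11,800 + 20,800+2,500 + 4,240 = 154,340 kg.
Stage 1: m₀ = 154,340 kg, m_f = 154,340 − 115,000 = 39,340 kg; Δv = 373×9.81×ln(3.923) = 3659.1×1.3669 ≈ 5002 m/s.
Stage 2: m₀ = 27,540 kg, m_f = 27,540 − 20,800 = 6,740 kg; Δv = 331×9.81×ln(4.086) = 3247.1×1.4076 ≈ 4571 m/s.
Total Δv = 5002 + 4571 = 9573 m/s.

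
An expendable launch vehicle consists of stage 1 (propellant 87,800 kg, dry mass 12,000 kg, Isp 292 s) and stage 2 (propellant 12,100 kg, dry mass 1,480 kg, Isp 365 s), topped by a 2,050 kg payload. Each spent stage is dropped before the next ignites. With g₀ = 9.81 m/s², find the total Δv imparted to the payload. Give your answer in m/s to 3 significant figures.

Δv ≈ 9420 m/s

Ignition mass of stage 1 = 87,800+12,000 + 12,100+1,480 + 2,050 = 115,430 kg.
Stage 1: m₀ = 115,430 kg, m_f = 115,430 − 87,800 = 27,630 kg; Δv = 292×9.81×ln(4.178) = 2864.5×1.4298 ≈ 4096 m/s.
Stage 2: m₀ = 15,630 kg, m_f = 15,630 − 12,100 = 3,530 kg; Δv = 365×9.81×ln(4.428) = 3580.7×1.4879 ≈ 5328 m/s.
Total Δv = 4096 + 5328 = 9424 m/s.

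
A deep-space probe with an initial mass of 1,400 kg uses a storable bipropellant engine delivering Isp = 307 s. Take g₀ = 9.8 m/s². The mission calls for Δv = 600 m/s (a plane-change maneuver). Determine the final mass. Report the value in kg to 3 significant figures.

v_e = Isp · g₀ = 307 × 9.8 = 3008.6 m/s.
m₀/m_f = exp(Δv / v_e) = exp(600 / 3008.6) = exp(0.1994) = 1.2207.
m_f = m₀ / 1.2207 = 1,400 / 1.2207 = 1,146.88 kg.

final mass ≈ 1150 kg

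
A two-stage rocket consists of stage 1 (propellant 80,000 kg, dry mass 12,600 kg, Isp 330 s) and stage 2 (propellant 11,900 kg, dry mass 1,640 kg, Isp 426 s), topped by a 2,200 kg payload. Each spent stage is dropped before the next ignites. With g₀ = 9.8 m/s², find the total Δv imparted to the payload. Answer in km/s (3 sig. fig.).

Δv ≈ 10.2 km/s

Ignition mass of stage 1 = 80,000+12,600 + 11,900+1,640 + 2,200 = 108,340 kg.
Stage 1: m₀ = 108,340 kg, m_f = 108,340 − 80,000 = 28,340 kg; Δv = 330×9.8×ln(3.823) = 3234.0×1.3410 ≈ 4337 m/s.
Stage 2: m₀ = 15,740 kg, m_f = 15,740 − 11,900 = 3,840 kg; Δv = 426×9.8×ln(4.099) = 4174.8×1.4107 ≈ 5890 m/s.
Total Δv = 4337 + 5890 = 10227 m/s.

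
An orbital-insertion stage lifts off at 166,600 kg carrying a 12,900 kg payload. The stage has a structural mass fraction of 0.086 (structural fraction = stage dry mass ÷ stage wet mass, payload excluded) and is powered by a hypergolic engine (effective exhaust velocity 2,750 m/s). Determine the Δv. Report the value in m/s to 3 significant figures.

Stage wet mass = m₀ − payload = 166,600 − 12,900 = 153,700 kg.
Stage dry mass = ε × stage wet mass = 0.086 × 153,700 = 13,218.2 kg.
Burnout mass m_f = stage dry + payload = 13,218.2 + 12,900 = 26,118.2 kg.
Δv = v_e · ln(166,600/26,118.2) = 2750.0 × ln(6.379) = 2750.0 × 1.8530 ≈ 5096 m/s.

Δv ≈ 5100 m/s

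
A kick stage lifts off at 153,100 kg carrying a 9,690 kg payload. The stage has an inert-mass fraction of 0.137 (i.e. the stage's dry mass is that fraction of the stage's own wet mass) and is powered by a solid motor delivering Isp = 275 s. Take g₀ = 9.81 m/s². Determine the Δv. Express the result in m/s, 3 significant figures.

Δv ≈ 4460 m/s

Stage wet mass = m₀ − payload = 153,100 − 9,690 = 143,410 kg.
Stage dry mass = ε × stage wet mass = 0.137 × 143,410 = 19,647.2 kg.
Burnout mass m_f = stage dry + payload = 19,647.2 + 9,690 = 29,337.2 kg.
v_e = Isp · g₀ = 275 × 9.81 = 2697.8 m/s.
Δv = v_e · ln(153,100/29,337.2) = 2697.8 × ln(5.219) = 2697.8 × 1.6522 ≈ 4457 m/s.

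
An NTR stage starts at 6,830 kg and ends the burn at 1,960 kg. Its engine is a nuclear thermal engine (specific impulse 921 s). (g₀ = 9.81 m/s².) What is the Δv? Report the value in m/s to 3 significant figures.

v_e = Isp · g₀ = 921 × 9.81 = 9035.0 m/s.
Using Δv = v_e ln(m₀/m_f): Δv = v_e · ln(m₀/m_f) = 9035.0 × ln(3.485) = 9035.0 × 1.2484 ≈ 11279.1 m/s.

Δv ≈ 11300 m/s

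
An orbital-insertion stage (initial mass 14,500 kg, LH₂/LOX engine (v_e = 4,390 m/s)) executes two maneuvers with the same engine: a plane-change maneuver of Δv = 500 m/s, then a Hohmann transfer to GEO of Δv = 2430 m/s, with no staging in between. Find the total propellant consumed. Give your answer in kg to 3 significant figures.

total propellant consumed ≈ 7060 kg

After the first burn: m = 14500 × exp(−500/4390.0) = 14500 × 0.89235 = 12,939.1 kg.
After the second burn: m = 12,939.1 × exp(−2430/4390.0) = 12,939.1 × 0.57492 = 7,438.95 kg.
Total propellant = m₀ − m_final = 14500 − 7,438.95 = 7,061.05 kg.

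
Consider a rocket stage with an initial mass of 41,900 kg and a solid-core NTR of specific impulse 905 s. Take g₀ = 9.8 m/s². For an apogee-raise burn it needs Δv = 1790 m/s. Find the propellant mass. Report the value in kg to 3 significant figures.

v_e = Isp · g₀ = 905 × 9.8 = 8869.0 m/s.
m₀/m_f = exp(Δv / v_e) = exp(1790 / 8869.0) = exp(0.2018) = 1.2236.
m_f = 41,900 / 1.2236 = 34,243.2 kg, so propellant = m₀ − m_f = 41,900 − 34,243.2 = 7,656.8 kg.

propellant mass ≈ 7660 kg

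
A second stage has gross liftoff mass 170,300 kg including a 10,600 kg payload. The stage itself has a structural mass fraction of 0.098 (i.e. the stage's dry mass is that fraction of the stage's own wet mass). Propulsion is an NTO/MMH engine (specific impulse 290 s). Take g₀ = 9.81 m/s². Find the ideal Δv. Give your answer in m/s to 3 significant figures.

Δv ≈ 5320 m/s

Stage wet mass = m₀ − payload = 170,300 − 10,600 = 159,700 kg.
Stage dry mass = ε × stage wet mass = 0.098 × 159,700 = 15,650.6 kg.
Burnout mass m_f = stage dry + payload = 15,650.6 + 10,600 = 26,250.6 kg.
v_e = Isp · g₀ = 290 × 9.81 = 2844.9 m/s.
Rocket equation: Δv = v_e · ln(170,300/26,250.6) = 2844.9 × ln(6.487) = 2844.9 × 1.8699 ≈ 5320 m/s.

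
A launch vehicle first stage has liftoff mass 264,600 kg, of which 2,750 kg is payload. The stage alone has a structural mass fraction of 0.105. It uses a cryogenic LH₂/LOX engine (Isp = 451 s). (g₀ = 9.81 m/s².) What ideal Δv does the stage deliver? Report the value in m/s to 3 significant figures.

Stage wet mass = m₀ − payload = 264,600 − 2,750 = 261,850 kg.
Stage dry mass = ε × stage wet mass = 0.105 × 261,850 = 27,494.3 kg.
Burnout mass m_f = stage dry + payload = 27,494.3 + 2,750 = 30,244.3 kg.
v_e = Isp · g₀ = 451 × 9.81 = 4424.3 m/s.
Δv = v_e · ln(264,600/30,244.3) = 4424.3 × ln(8.749) = 4424.3 × 2.1689 ≈ 9596 m/s.

Δv ≈ 9600 m/s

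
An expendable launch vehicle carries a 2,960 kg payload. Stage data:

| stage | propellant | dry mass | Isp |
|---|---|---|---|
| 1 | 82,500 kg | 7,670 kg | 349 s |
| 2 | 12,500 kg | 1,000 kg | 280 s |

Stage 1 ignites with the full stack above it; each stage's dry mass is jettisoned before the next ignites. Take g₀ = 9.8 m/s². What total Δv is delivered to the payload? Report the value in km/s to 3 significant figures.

Ignition mass of stage 1 = 82,500+7,670 + 12,500+1,000 + 2,960 = 106,630 kg.
Stage 1: m₀ = 106,630 kg, m_f = 106,630 − 82,500 = 24,130 kg; Δv = 349×9.8×ln(4.419) = 3420.2×1.4859 ≈ 5082 m/s.
Stage 2: m₀ = 16,460 kg, m_f = 16,460 − 12,500 = 3,960 kg; Δv = 280×9.8×ln(4.157) = 2744.0×1.4247 ≈ 3909 m/s.
Total Δv = 5082 + 3909 = 8991 m/s.

Δv ≈ 8.99 km/s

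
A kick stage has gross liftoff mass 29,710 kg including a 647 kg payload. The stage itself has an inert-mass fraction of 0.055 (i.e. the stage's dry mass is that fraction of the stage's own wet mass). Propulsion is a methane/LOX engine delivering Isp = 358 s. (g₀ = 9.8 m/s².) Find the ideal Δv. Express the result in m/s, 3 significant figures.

Δv ≈ 9060 m/s

Stage wet mass = m₀ − payload = 29,710 − 647 = 29,063 kg.
Stage dry mass = ε × stage wet mass = 0.055 × 29,063 = 1,598.47 kg.
Burnout mass m_f = stage dry + payload = 1,598.47 + 647 = 2,245.47 kg.
v_e = Isp · g₀ = 358 × 9.8 = 3508.4 m/s.
From the ideal rocket equation, Δv = v_e · ln(29,710/2,245.47) = 3508.4 × ln(13.23) = 3508.4 × 2.5826 ≈ 9061 m/s.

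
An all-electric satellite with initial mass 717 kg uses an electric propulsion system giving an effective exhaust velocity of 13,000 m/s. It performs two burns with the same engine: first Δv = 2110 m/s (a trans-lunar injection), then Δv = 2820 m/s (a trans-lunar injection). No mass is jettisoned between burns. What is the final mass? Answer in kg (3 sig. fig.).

After the first burn: m = 717 × exp(−2110/13000.0) = 717 × 0.85018 = 609.579 kg.
After the second burn: m = 609.579 × exp(−2820/13000.0) = 609.579 × 0.80499 = 490.705 kg.

final mass ≈ 491 kg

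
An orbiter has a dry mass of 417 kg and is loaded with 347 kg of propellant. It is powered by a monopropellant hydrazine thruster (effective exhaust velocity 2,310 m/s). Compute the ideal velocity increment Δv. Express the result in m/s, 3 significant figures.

m₀ = m_dry + m_prop = 417 + 347 = 764 kg.
Δv = v_e · ln(m₀/m_f) = 2310.0 × ln(1.832) = 2310.0 × 0.6055 ≈ 1398.7 m/s.

Δv ≈ 1400 m/s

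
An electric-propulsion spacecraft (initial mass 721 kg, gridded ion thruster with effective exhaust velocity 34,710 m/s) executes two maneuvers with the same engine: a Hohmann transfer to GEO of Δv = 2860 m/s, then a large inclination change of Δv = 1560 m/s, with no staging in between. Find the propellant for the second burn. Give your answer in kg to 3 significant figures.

propellant for the second burn ≈ 29.2 kg

After the first burn: m = 721 × exp(−2860/34710.0) = 721 × 0.92091 = 663.976 kg.
After the second burn: m = 663.976 × exp(−1560/34710.0) = 663.976 × 0.95605 = 634.794 kg.
Second-burn propellant = 663.976 − 634.794 = 29.182 kg.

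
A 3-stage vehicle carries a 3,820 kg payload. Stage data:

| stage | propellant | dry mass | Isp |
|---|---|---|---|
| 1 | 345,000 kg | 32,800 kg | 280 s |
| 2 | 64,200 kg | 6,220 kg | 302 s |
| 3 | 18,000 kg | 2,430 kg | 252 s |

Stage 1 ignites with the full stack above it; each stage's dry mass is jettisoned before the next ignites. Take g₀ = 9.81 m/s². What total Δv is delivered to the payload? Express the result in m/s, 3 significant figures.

Δv ≈ 10300 m/s

Ignition mass of stage 1 = 345,000+32,800 + 64,200+6,220 + 18,000+2,430 + 3,820 = 472,470 kg.
Stage 1: m₀ = 472,470 kg, m_f = 472,470 − 345,000 = 127,470 kg; Δv = 280×9.81×ln(3.707) = 2746.8×1.3101 ≈ 3599 m/s.
Stage 2: m₀ = 94,670 kg, m_f = 94,670 − 64,200 = 30,470 kg; Δv = 302×9.81×ln(3.107) = 2962.6×1.1337 ≈ 3359 m/s.
Stage 3: m₀ = 24,250 kg, m_f = 24,250 − 18,000 = 6,250 kg; Δv = 252×9.81×ln(3.88) = 2472.1×1.3558 ≈ 3352 m/s.
Total Δv = 3599 + 3359 + 3352 = 10310 m/s.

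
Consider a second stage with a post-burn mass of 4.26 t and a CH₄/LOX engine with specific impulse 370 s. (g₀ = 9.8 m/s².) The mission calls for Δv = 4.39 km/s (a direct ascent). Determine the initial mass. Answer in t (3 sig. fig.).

initial mass ≈ 14.3 t

v_e = Isp · g₀ = 370 × 9.8 = 3626.0 m/s.
m₀/m_f = exp(Δv / v_e) = exp(4390 / 3626.0) = exp(1.2107) = 3.3558.
m₀ = m_f × 3.3558 = 4.26 × 3.3558 = 14.2957 t.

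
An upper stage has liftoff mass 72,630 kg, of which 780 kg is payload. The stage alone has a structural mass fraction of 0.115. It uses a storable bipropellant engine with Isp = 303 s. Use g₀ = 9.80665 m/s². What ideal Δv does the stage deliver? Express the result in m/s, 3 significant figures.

Δv ≈ 6190 m/s

Stage wet mass = m₀ − payload = 72,630 − 780 = 71,850 kg.
Stage dry mass = ε × stage wet mass = 0.115 × 71,850 = 8,262.75 kg.
Burnout mass m_f = stage dry + payload = 8,262.75 + 780 = 9,042.75 kg.
v_e = Isp · g₀ = 303 × 9.80665 = 2971.4 m/s.
Δv = v_e · ln(72,630/9,042.75) = 2971.4 × ln(8.032) = 2971.4 × 2.0834 ≈ 6191 m/s.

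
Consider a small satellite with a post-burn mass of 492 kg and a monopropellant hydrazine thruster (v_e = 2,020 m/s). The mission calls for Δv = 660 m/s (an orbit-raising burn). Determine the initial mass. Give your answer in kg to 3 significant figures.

initial mass ≈ 682 kg

From the ideal rocket equation, m₀/m_f = exp(Δv / v_e) = exp(660 / 2020.0) = exp(0.3267) = 1.3864.
m₀ = m_f × 1.3864 = 492 × 1.3864 = 682.109 kg.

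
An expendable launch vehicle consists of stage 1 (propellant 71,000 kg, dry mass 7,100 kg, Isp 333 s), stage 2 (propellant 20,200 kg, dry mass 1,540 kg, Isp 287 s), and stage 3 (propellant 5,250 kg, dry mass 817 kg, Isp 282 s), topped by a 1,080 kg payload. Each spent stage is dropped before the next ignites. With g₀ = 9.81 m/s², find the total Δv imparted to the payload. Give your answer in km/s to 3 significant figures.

Ignition mass of stage 1 = 71,000+7,100 + 20,200+1,540 + 5,250+817 + 1,080 = 106,987 kg.
Stage 1: m₀ = 106,987 kg, m_f = 106,987 − 71,000 = 35,987 kg; Δv = 333×9.81×ln(2.973) = 3266.7×1.0895 ≈ 3559 m/s.
Stage 2: m₀ = 28,887 kg, m_f = 28,887 − 20,200 = 8,687 kg; Δv = 287×9.81×ln(3.325) = 2815.5×1.2016 ≈ 3383 m/s.
Stage 3: m₀ = 7,147 kg, m_f = 7,147 − 5,250 = 1,897 kg; Δv = 282×9.81×ln(3.768) = 2766.4×1.3264 ≈ 3669 m/s.
Total Δv = 3559 + 3383 + 3669 = 10611 m/s.

Δv ≈ 10.6 km/s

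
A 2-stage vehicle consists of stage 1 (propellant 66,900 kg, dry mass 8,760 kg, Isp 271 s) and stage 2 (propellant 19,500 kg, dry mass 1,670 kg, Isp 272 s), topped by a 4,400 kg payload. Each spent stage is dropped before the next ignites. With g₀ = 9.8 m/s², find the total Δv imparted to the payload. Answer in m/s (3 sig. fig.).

Δv ≈ 6710 m/s

Ignition mass of stage 1 = 66,900+8,760 + 19,500+1,670 + 4,400 = 101,230 kg.
Stage 1: m₀ = 101,230 kg, m_f = 101,230 − 66,900 = 34,330 kg; Δv = 271×9.8×ln(2.949) = 2655.8×1.0814 ≈ 2872 m/s.
Stage 2: m₀ = 25,570 kg, m_f = 25,570 − 19,500 = 6,070 kg; Δv = 272×9.8×ln(4.213) = 2665.6×1.4381 ≈ 3833 m/s.
Total Δv = 2872 + 3833 = 6705 m/s.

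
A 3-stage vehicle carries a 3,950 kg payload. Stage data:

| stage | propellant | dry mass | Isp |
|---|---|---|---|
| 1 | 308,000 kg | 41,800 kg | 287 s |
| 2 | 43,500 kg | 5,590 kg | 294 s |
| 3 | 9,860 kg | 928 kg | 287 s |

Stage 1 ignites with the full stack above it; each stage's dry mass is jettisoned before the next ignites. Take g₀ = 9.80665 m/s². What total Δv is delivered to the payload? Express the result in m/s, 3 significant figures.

Ignition mass of stage 1 = 308,000+41,800 + 43,500+5,590 + 9,860+928 + 3,950 = 413,628 kg.
Stage 1: m₀ = 413,628 kg, m_f = 413,628 − 308,000 = 105,628 kg; Δv = 287×9.80665×ln(3.916) = 2814.5×1.3650 ≈ 3842 m/s.
Stage 2: m₀ = 63,828 kg, m_f = 63,828 − 43,500 = 20,328 kg; Δv = 294×9.80665×ln(3.14) = 2883.2×1.1442 ≈ 3299 m/s.
Stage 3: m₀ = 14,738 kg, m_f = 14,738 − 9,860 = 4,878 kg; Δv = 287×9.80665×ln(3.021) = 2814.5×1.1057 ≈ 3112 m/s.
Total Δv = 3842 + 3299 + 3112 = 10253 m/s.

Δv ≈ 10300 m/s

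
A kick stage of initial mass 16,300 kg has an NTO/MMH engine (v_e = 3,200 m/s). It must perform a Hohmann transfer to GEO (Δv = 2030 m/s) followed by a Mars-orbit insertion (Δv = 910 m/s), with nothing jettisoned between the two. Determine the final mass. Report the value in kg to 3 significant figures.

final mass ≈ 6500 kg

After the first burn: m = 16300 × exp(−2030/3200.0) = 16300 × 0.53027 = 8,643.4 kg.
After the second burn: m = 8,643.4 × exp(−910/3200.0) = 8,643.4 × 0.75248 = 6,503.99 kg.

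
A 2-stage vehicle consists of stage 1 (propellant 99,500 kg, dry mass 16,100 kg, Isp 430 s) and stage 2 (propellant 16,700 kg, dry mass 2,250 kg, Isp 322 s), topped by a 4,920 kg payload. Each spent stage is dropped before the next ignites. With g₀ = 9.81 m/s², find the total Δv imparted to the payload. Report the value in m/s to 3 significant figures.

Ignition mass of stage 1 = 99,500+16,100 + 16,700+2,250 + 4,920 = 139,470 kg.
Stage 1: m₀ = 139,470 kg, m_f = 139,470 − 99,500 = 39,970 kg; Δv = 430×9.81×ln(3.489) = 4218.3×1.2497 ≈ 5272 m/s.
Stage 2: m₀ = 23,870 kg, m_f = 23,870 − 16,700 = 7,170 kg; Δv = 322×9.81×ln(3.329) = 3158.8×1.2027 ≈ 3799 m/s.
Total Δv = 5272 + 3799 = 9071 m/s.

Δv ≈ 9070 m/s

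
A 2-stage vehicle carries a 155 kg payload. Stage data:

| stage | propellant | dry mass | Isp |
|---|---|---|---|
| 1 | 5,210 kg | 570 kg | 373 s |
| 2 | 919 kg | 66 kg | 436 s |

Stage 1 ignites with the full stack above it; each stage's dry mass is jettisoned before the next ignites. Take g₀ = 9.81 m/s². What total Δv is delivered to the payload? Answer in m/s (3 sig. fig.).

Ignition mass of stage 1 = 5,210+570 + 919+66 + 155 = 6,920 kg.
Stage 1: m₀ = 6,920 kg, m_f = 6,920 − 5,210 = 1,710 kg; Δv = 373×9.81×ln(4.047) = 3659.1×1.3979 ≈ 5115 m/s.
Stage 2: m₀ = 1,140 kg, m_f = 1,140 − 919 = 221 kg; Δv = 436×9.81×ln(5.158) = 4277.2×1.6406 ≈ 7017 m/s.
Total Δv = 5115 + 7017 = 12132 m/s.

Δv ≈ 12100 m/s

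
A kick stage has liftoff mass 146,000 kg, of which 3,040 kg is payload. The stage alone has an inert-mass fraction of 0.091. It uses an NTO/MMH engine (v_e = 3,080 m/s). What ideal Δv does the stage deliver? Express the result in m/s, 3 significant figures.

Stage wet mass = m₀ − payload = 146,000 − 3,040 = 142,960 kg.
Stage dry mass = ε × stage wet mass = 0.091 × 142,960 = 13,009.4 kg.
Burnout mass m_f = stage dry + payload = 13,009.4 + 3,040 = 16,049.4 kg.
From the ideal rocket equation, Δv = v_e · ln(146,000/16,049.4) = 3080.0 × ln(9.097) = 3080.0 × 2.2079 ≈ 6800 m/s.

Δv ≈ 6800 m/s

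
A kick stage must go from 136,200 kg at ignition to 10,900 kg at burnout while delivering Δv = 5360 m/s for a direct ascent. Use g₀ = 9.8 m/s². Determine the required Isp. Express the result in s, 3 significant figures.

ln(m₀/m_f) = ln(136200/10900) = ln(12.5) = 2.5254.
Using Δv = v_e ln(m₀/m_f): v_e = Δv / ln(m₀/m_f) = 5360 / 2.5254 = 2122.5 m/s.
Isp = v_e / g₀ = 2122.5 / 9.8 = 216.6 s.

Isp ≈ 217 s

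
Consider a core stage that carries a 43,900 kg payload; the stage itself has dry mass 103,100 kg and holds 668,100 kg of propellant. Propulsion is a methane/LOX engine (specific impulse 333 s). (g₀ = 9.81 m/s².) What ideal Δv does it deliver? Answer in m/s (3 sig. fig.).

v_e = Isp · g₀ = 333 × 9.81 = 3266.7 m/s.
m₀ = payload + dry + propellant = 43,900 + 103,100 + 668,100 = 815,100 kg.
m_f = payload + dry = 43,900 + 103,100 = 147,000 kg.
Using Δv = v_e ln(m₀/m_f): Δv = v_e · ln(m₀/m_f) = 3266.7 × ln(5.545) = 3266.7 × 1.7129 ≈ 5595.5 m/s.

Δv ≈ 5600 m/s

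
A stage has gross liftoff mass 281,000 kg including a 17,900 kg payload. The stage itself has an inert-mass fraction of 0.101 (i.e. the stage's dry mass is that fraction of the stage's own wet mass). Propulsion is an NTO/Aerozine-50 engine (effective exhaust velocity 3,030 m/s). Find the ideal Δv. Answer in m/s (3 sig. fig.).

Stage wet mass = m₀ − payload = 281,000 − 17,900 = 263,100 kg.
Stage dry mass = ε × stage wet mass = 0.101 × 263,100 = 26,573.1 kg.
Burnout mass m_f = stage dry + payload = 26,573.1 + 17,900 = 44,473.1 kg.
Using Δv = v_e ln(m₀/m_f): Δv = v_e · ln(281,000/44,473.1) = 3030.0 × ln(6.318) = 3030.0 × 1.8435 ≈ 5586 m/s.

Δv ≈ 5590 m/s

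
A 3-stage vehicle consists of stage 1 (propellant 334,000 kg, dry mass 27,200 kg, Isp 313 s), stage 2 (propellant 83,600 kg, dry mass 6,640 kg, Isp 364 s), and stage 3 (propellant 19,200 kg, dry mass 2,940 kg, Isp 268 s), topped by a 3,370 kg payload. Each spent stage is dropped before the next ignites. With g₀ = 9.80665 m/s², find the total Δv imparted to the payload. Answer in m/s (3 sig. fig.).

Ignition mass of stage 1 = 334,000+27,200 + 83,600+6,640 + 19,200+2,940 + 3,370 = 476,950 kg.
Stage 1: m₀ = 476,950 kg, m_f = 476,950 − 334,000 = 142,950 kg; Δv = 313×9.80665×ln(3.336) = 3069.5×1.2049 ≈ 3698 m/s.
Stage 2: m₀ = 115,750 kg, m_f = 115,750 − 83,600 = 32,150 kg; Δv = 364×9.80665×ln(3.6) = 3569.6×1.2810 ≈ 4573 m/s.
Stage 3: m₀ = 25,510 kg, m_f = 25,510 − 19,200 = 6,310 kg; Δv = 268×9.80665×ln(4.043) = 2628.2×1.3969 ≈ 3671 m/s.
Total Δv = 3698 + 4573 + 3671 = 11942 m/s.

Δv ≈ 11900 m/s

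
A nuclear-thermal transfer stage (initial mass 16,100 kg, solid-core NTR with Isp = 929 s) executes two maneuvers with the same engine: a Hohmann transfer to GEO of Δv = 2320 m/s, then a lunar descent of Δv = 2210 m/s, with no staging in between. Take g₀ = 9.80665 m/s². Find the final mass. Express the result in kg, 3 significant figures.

final mass ≈ 9790 kg

v_e = Isp · g₀ = 929 × 9.80665 = 9110.4 m/s.
After the first burn: m = 16100 × exp(−2320/9110.4) = 16100 × 0.77518 = 12,480.4 kg.
After the second burn: m = 12,480.4 × exp(−2210/9110.4) = 12,480.4 × 0.78460 = 9,792.12 kg.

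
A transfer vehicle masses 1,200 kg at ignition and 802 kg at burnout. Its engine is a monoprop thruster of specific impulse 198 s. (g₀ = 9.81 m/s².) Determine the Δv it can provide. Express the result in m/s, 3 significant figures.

Δv ≈ 783 m/s

v_e = Isp · g₀ = 198 × 9.81 = 1942.4 m/s.
By the Tsiolkovsky rocket equation, Δv = v_e · ln(m₀/m_f) = 1942.4 × ln(1.496) = 1942.4 × 0.4030 ≈ 782.7 m/s.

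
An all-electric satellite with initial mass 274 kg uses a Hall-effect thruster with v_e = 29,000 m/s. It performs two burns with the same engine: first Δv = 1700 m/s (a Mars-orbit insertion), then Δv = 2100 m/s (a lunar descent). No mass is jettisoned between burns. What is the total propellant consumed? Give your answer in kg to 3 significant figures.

After the first burn: m = 274 × exp(−1700/29000.0) = 274 × 0.94306 = 258.398 kg.
After the second burn: m = 258.398 × exp(−2100/29000.0) = 258.398 × 0.93015 = 240.349 kg.
Total propellant = m₀ − m_final = 274 − 240.349 = 33.651 kg.

total propellant consumed ≈ 33.7 kg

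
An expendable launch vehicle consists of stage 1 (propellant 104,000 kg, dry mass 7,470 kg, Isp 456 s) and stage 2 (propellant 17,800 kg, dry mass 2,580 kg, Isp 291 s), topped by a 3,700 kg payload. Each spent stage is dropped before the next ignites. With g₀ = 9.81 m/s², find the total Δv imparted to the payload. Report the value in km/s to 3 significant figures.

Ignition mass of stage 1 = 104,000+7,470 + 17,800+2,580 + 3,700 = 135,550 kg.
Stage 1: m₀ = 135,550 kg, m_f = 135,550 − 104,000 = 31,550 kg; Δv = 456×9.81×ln(4.296) = 4473.4×1.4578 ≈ 6521 m/s.
Stage 2: m₀ = 24,080 kg, m_f = 24,080 − 17,800 = 6,280 kg; Δv = 291×9.81×ln(3.834) = 2854.7×1.3440 ≈ 3837 m/s.
Total Δv = 6521 + 3837 = 10358 m/s.

Δv ≈ 10.4 km/s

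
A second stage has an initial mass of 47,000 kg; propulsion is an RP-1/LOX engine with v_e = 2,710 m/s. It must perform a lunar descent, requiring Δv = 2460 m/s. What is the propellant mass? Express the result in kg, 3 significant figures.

m₀/m_f = exp(Δv / v_e) = exp(2460 / 2710.0) = exp(0.9077) = 2.4787.
m_f = 47,000 / 2.4787 = 18,961.6 kg, so propellant = m₀ − m_f = 47,000 − 18,961.6 = 28,038.4 kg.

propellant mass ≈ 28000 kg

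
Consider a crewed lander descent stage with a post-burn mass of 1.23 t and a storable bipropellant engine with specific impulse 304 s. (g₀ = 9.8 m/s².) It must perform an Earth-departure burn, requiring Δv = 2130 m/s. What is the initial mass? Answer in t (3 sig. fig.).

v_e = Isp · g₀ = 304 × 9.8 = 2979.2 m/s.
m₀/m_f = exp(Δv / v_e) = exp(2130 / 2979.2) = exp(0.7150) = 2.0441.
m₀ = m_f × 2.0441 = 1.23 × 2.0441 = 2.51424 t.

initial mass ≈ 2.51 t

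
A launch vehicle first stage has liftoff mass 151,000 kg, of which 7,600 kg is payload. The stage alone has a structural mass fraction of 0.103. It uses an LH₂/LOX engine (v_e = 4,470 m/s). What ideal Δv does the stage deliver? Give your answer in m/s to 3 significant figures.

Δv ≈ 8540 m/s

Stage wet mass = m₀ − payload = 151,000 − 7,600 = 143,400 kg.
Stage dry mass = ε × stage wet mass = 0.103 × 143,400 = 14,770.2 kg.
Burnout mass m_f = stage dry + payload = 14,770.2 + 7,600 = 22,370.2 kg.
Rocket equation: Δv = v_e · ln(151,000/22,370.2) = 4470.0 × ln(6.75) = 4470.0 × 1.9096 ≈ 8536 m/s.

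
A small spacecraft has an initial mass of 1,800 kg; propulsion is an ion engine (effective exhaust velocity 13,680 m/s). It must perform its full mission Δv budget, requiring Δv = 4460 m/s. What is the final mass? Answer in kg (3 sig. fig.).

m₀/m_f = exp(Δv / v_e) = exp(4460 / 13680.0) = exp(0.3260) = 1.3854.
m_f = m₀ / 1.3854 = 1,800 / 1.3854 = 1,299.26 kg.

final mass ≈ 1300 kg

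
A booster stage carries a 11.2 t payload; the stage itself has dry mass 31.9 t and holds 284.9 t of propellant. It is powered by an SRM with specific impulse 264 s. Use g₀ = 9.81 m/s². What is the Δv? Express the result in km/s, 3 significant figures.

v_e = Isp · g₀ = 264 × 9.81 = 2589.8 m/s.
m₀ = payload + dry + propellant = 11.2 + 31.9 + 284.9 = 328 t.
m_f = payload + dry = 11.2 + 31.9 = 43.1 t.
Rocket equation: Δv = v_e · ln(m₀/m_f) = 2589.8 × ln(7.61) = 2589.8 × 2.0295 ≈ 5256.1 m/s.

Δv ≈ 5.26 km/s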